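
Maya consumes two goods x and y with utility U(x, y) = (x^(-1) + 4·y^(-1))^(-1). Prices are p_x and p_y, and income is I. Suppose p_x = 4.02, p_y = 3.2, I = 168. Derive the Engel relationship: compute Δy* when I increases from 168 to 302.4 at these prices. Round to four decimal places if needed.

Δy* = 26.916

From the CES first-order condition, (1/4)·(y/x)^(2) = p_x/p_y.
Solve for the ratio: y/x = [4·p_x/p_y]^(0.5).
Substitute y = (y/x)·x into the budget: x* = I/(p_x + p_y·(y/x)).
Numerically y/x = 2.241651, so x* = 168/(4.02 + 3.2·2.241651) = 15.009 and y* = 2.241651·15.009 = 33.6449.
At I' = 302.4: y* = 60.5609. Change: 60.5609 − 33.6449 = 26.916.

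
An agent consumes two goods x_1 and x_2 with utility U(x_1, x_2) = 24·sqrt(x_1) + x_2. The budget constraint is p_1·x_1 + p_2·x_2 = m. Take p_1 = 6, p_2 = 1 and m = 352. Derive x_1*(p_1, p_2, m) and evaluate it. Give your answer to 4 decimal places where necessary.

Set MRS = p_1/p_2: 12·x_1^(−1/2) = p_1/p_2.
Thus x_1* = (12·p_2/p_1)² — independent of m — with the rest of income spent on x_2.
Plugging in: x_1* = (12·1/6)² = 4.

x_1* = 4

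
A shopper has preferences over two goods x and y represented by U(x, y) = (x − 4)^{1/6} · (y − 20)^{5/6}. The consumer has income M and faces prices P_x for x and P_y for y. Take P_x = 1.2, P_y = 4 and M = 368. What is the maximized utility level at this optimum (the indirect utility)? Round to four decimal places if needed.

Let x' = x−4, y' = y−20. MRS = (1/5)·y'/x' = P_x/P_y.
After buying the subsistence bundle (4, 20), a share 1/6 of the remaining income goes to x: x* = 4 + 1/6·(M − 4P_x − 20P_y)/P_x.
Discretionary income = 368 − 4·1.2 − 20·4 = 283.2; x* = 4 + 1/6·283.2/1.2 = 43.3333; y* = 20 + 5/6·283.2/4 = 79.
Utility at the optimum: U(43.3333, 79) = 55.1447.

V = 55.1447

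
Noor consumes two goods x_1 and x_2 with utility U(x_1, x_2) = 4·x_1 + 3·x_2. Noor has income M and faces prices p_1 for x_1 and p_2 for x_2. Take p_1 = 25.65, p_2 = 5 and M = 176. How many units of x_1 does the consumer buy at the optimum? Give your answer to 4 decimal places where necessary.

Linear utility — the consumer picks whichever good has higher MU/price: 4/25.65 = 0.1559 vs 3/5 = 0.6.
x_2 gives more utility per dollar, so spend all income on x_2: x_2* = M/p_2, x_1* = 0.
Numerically: x_1* = 0, x_2* = 35.2.

x_1* = 0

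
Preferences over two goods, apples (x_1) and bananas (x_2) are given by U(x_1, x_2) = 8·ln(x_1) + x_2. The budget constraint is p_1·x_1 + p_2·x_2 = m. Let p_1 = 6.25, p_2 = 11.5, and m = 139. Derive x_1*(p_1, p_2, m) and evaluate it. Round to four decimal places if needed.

MU_x_1 = 8/x_1, MU_x_2 = 1. Tangency: 8/x_1 = p_1/p_2.
So x_1*(p_1,p_2) = 8·p_2/p_1, independent of income; and x_2* = (m − 8·p_2)/p_2.
At the given prices: x_1* = 8·11.5/6.25 = 14.72.

x_1* = 14.72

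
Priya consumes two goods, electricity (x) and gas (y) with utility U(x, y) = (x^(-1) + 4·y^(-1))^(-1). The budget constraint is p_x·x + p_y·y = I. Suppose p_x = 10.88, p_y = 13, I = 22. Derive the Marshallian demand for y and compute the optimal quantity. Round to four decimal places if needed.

y* = 1.1612

From the CES first-order condition, (1/4)·(y/x)^(2) = p_x/p_y.
Solve for the ratio: y/x = [4·p_x/p_y]^(0.5).
With the ratio pinned down, the budget gives x* = I/(p_x + p_y·(y/x)) and y* = (y/x)·x*.
Numerically y/x = 1.82967, so x* = 22/(10.88 + 13·1.82967) = 0.6346 and y* = 1.82967·0.6346 = 1.1612.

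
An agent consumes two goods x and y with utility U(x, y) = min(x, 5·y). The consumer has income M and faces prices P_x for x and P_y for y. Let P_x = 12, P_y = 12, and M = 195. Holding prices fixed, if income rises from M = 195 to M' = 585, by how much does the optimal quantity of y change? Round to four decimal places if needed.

Δy* = 5.4167

Here 5·12 + 12 = 72, giving y* = 2.7083.
At M' = 585: y* = 8.125. Change: 8.125 − 2.7083 = 5.4167.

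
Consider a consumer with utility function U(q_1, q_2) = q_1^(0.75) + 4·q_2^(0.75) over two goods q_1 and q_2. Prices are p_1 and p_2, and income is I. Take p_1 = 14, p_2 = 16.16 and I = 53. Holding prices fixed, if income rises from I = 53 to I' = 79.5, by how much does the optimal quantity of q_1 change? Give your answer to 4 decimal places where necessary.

From the CES first-order condition, (1/4)·(q_2/q_1)^(0.25) = p_1/p_2.
Hence q_2/q_1 = (4·p_1/p_2)^(1/(0.25)), i.e. raised to the 4 power.
Substitute q_2 = (q_2/q_1)·q_1 into the budget: q_1* = I/(p_1 + p_2·(q_2/q_1)).
Numerically q_2/q_1 = 144.207113, so q_1* = 53/(14 + 16.16·144.207113) = 0.0226.
At I' = 79.5: q_1* = 0.0339. Change: 0.0339 − 0.0226 = 0.0113.

Δq_1* = 0.0113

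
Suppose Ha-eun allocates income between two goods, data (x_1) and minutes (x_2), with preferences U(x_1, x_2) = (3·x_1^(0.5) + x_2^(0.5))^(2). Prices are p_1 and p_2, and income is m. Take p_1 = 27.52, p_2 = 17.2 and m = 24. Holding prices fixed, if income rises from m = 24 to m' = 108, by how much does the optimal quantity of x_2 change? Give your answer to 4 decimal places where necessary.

MU_x_1 ∝ 3·x_1^(-0.5), MU_x_2 ∝ x_2^(-0.5), so MRS = 3·(x_2/x_1)^(0.5) = p_1/p_2.
Solve for the ratio: x_2/x_1 = [(1/3)·p_1/p_2]^(2).
Substitute x_2 = (x_2/x_1)·x_1 into the budget: x_1* = m/(p_1 + p_2·(x_2/x_1)).
Numerically x_2/x_1 = 0.284444, so x_1* = 24/(27.52 + 17.2·0.284444) = 0.7405 and x_2* = 0.284444·0.7405 = 0.2106.
At m' = 108: x_2* = 0.9478. Change: 0.9478 − 0.2106 = 0.7372.

Δx_2* = 0.7372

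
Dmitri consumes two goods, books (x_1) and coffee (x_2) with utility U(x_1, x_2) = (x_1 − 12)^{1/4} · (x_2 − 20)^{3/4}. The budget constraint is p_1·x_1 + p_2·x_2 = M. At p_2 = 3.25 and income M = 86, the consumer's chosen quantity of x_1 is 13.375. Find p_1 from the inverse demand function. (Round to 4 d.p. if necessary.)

MRS = (1/3)·(x_2−20)/(x_1−12). Tangency with p_1/p_2 gives x_2−20 = 3·(p_1/p_2)·(x_1−12).
After buying the subsistence bundle (12, 20), a share 0.25 of the remaining income goes to x_1: x_1* = 12 + 0.25·(M − 12p_1 − 20p_2)/p_1.
Set x_1* = 13.375 in the demand function and solve for p_1: p_1 = 1.2.

p_1 = 1.2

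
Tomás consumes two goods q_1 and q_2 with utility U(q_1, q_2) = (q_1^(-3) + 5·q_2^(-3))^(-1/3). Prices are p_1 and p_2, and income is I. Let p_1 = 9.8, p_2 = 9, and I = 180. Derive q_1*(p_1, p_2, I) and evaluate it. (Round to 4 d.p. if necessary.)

q_1* = 7.644

From the CES first-order condition, (1/5)·(q_2/q_1)^(4) = p_1/p_2.
Solve for the ratio: q_2/q_1 = [5·p_1/p_2]^(0.25).
With the ratio pinned down, the budget gives q_1* = I/(p_1 + p_2·(q_2/q_1)) and q_2* = (q_2/q_1)·q_1*.
Numerically q_2/q_1 = 1.527525, so q_1* = 180/(9.8 + 9·1.527525) = 7.644.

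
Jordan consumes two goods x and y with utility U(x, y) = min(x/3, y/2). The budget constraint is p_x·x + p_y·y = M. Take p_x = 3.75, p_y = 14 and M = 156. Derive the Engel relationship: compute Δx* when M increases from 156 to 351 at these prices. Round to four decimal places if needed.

Δx* = 14.9045

With perfect complements, no substitution: consume in ratio x:y = 3:2.
Budget: p_x·x + p_y·(2/3)·x = M, so (3·p_x + 2·p_y)·x = 3·M.
Demand: x*(p_x,p_y,M) = 3·M/(3·p_x + 2·p_y), y* = 2·M/(3·p_x + 2·p_y).
Here 3·3.75 + 2·14 = 39.25, giving x* = 11.9236.
At M' = 351: x* = 26.828. Change: 26.828 − 11.9236 = 14.9045.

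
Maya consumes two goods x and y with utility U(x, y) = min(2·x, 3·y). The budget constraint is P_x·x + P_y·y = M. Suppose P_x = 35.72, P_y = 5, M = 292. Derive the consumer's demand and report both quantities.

x* = 7.477, y* = 4.9846

With perfect complements, no substitution: consume in ratio x:y = 3:2.
Budget: P_x·x + P_y·(2/3)·x = M, so (3·P_x + 2·P_y)·x = 3·M.
Demand: x*(P_x,P_y,M) = 3·M/(3·P_x + 2·P_y), y* = 2·M/(3·P_x + 2·P_y).
Here 3·35.72 + 2·5 = 117.16, giving x* = 7.477 and y* = 4.9846.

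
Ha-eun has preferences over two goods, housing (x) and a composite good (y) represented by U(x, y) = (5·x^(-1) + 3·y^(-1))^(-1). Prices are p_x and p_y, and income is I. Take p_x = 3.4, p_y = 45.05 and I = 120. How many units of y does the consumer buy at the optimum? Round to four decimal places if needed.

y* = 1.9663

From the CES first-order condition, (5/3)·(y/x)^(2) = p_x/p_y.
Solve for the ratio: y/x = [(3/5)·p_x/p_y]^(0.5).
Substitute y = (y/x)·x into the budget: x* = I/(p_x + p_y·(y/x)).
Numerically y/x = 0.212798, so x* = 120/(3.4 + 45.05·0.212798) = 9.2403 and y* = 0.212798·9.2403 = 1.9663.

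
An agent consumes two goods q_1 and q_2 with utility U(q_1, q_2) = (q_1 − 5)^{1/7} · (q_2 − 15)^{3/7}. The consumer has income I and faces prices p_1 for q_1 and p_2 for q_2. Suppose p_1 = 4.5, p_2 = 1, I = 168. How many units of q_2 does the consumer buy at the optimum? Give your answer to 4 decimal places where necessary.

q_2* = 112.875

Discretionary income = 168 − 5·4.5 − 15·1 = 130.5; q_2* = 15 + 0.75·130.5/1 = 112.875.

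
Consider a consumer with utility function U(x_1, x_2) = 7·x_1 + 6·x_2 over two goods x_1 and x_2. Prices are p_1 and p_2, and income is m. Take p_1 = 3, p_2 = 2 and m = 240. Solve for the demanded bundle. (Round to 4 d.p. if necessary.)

Perfect substitutes: compare marginal utility per dollar. 7/p_1 vs 6/p_2 → 2.3333 vs 3.
x_2 gives more utility per dollar, so spend all income on x_2: x_2* = m/p_2, x_1* = 0.
Numerically: x_1* = 0, x_2* = 120.

x_1* = 0, x_2* = 120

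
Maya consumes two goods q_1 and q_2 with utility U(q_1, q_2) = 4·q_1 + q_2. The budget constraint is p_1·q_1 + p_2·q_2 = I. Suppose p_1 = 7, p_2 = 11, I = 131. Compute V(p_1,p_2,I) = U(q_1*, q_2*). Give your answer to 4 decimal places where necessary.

V = 74.8571

Perfect substitutes: compare marginal utility per dollar. 4/p_1 vs 1/p_2 → 0.5714 vs 0.0909.
q_1 gives more utility per dollar, so spend all income on q_1: q_1* = I/p_1, q_2* = 0.
Numerically: q_1* = 18.7143, q_2* = 0.
Utility at the optimum: U(18.7143, 0) = 74.8571.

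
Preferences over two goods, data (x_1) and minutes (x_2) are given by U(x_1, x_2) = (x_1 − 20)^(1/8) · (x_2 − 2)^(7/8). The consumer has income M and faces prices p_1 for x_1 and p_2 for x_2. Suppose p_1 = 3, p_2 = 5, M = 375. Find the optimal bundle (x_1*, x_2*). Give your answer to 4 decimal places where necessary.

This is Cobb-Douglas in (x_1−20, x_2−2): tangency gives 0.125·p_2·(x_2−2) = 0.875·p_1·(x_1−20).
After buying the subsistence bundle (20, 2), a share 0.125 of the remaining income goes to x_1: x_1* = 20 + 0.125·(M − 20p_1 − 2p_2)/p_1.
Discretionary income = 375 − 20·3 − 2·5 = 305; x_1* = 20 + 0.125·305/3 = 32.7083; x_2* = 2 + 0.875·305/5 = 55.375.

x_1* = 32.7083, x_2* = 55.375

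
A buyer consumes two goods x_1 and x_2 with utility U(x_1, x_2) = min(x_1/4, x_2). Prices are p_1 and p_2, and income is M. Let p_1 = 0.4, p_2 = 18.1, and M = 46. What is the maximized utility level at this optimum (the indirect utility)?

With perfect complements, no substitution: consume in ratio x_1:x_2 = 4:1.
Budget: p_1·x_1 + p_2·(1/4)·x_1 = M, so (4·p_1 + p_2)·x_1 = 4·M.
Demand: x_1*(p_1,p_2,M) = 4·M/(4·p_1 + p_2), x_2* = M/(4·p_1 + p_2).
Here 4·0.4 + 18.1 = 19.7, giving x_1* = 9.3401 and x_2* = 2.335.
Utility at the optimum: U(9.3401, 2.335) = 2.335.

V = 2.335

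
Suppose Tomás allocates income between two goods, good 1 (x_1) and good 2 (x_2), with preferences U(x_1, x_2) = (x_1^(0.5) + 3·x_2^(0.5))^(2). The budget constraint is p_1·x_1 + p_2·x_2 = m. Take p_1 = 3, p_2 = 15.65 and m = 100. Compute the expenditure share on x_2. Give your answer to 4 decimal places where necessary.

MU_x_1 ∝ x_1^(-0.5), MU_x_2 ∝ 3·x_2^(-0.5), so MRS = (1/3)·(x_2/x_1)^(0.5) = p_1/p_2.
Hence x_2/x_1 = (3·p_1/p_2)^(1/(0.5)), i.e. raised to the 2 power.
With the ratio pinned down, the budget gives x_1* = m/(p_1 + p_2·(x_2/x_1)) and x_2* = (x_2/x_1)·x_1*.
Numerically x_2/x_1 = 0.330717, so x_1* = 100/(3 + 15.65·0.330717) = 12.2313 and x_2* = 0.330717·12.2313 = 4.0451.
Expenditure on x_2: 15.65·4.0451 = 63.306; share = 0.6331.

share on x_2 = 0.6331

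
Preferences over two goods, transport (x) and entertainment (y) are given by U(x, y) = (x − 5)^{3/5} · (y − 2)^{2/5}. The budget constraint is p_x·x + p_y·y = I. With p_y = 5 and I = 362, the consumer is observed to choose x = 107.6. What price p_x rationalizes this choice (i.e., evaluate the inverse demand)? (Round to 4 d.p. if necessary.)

p_x = 2

MRS = (3/2)·(y−2)/(x−5). Tangency with p_x/p_y gives y−2 = (2/3)·(p_x/p_y)·(x−5).
After buying the subsistence bundle (5, 2), a share 0.6 of the remaining income goes to x: x* = 5 + 0.6·(I − 5p_x − 2p_y)/p_x.
Set x* = 107.6 in the demand function and solve for p_x: p_x = 2.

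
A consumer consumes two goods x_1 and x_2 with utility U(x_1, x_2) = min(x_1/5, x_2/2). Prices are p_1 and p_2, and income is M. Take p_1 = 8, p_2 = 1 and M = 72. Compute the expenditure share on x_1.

With perfect complements, no substitution: consume in ratio x_1:x_2 = 5:2.
Budget: p_1·x_1 + p_2·(2/5)·x_1 = M, so (5·p_1 + 2·p_2)·x_1 = 5·M.
Demand: x_1*(p_1,p_2,M) = 5·M/(5·p_1 + 2·p_2), x_2* = 2·M/(5·p_1 + 2·p_2).
Here 5·8 + 2·1 = 42, giving x_1* = 8.5714 and x_2* = 3.4286.
Expenditure on x_1: 8·8.5714 = 68.5714; share = 0.9524.

share on x_1 = 0.9524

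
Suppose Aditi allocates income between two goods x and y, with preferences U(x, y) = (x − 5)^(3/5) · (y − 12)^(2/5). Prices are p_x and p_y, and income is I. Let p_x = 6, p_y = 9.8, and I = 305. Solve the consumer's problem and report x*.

x* = 20.74

Substituting into the budget: x* = 5 + 0.6·(I − 5·p_x − 12·p_y)/p_x, and y* = 12 + 0.4·(…)/p_y.
Discretionary income = 305 − 5·6 − 12·9.8 = 157.4; x* = 5 + 0.6·157.4/6 = 20.74.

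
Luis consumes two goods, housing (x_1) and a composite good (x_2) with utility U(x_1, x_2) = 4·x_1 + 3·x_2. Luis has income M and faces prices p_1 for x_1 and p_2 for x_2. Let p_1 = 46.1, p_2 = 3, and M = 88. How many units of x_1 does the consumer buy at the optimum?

Linear utility — the consumer picks whichever good has higher MU/price: 4/46.1 = 0.0868 vs 3/3 = 1.
x_2 gives more utility per dollar, so spend all income on x_2: x_2* = M/p_2, x_1* = 0.
Numerically: x_1* = 0, x_2* = 29.3333.

x_1* = 0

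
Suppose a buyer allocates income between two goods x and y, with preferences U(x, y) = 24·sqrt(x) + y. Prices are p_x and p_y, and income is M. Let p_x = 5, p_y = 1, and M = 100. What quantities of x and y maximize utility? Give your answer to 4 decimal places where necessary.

MU_x = 12/√x, MU_y = 1. Tangency: 12/√x = p_x/p_y.
Solve: √x = 12·p_y/p_x, so x*(p_x,p_y) = (12·p_y/p_x)², and y* = (M − p_x·x*)/p_y.
Plugging in: x* = (12·1/5)² = 5.76, y* = 71.2.

x* = 5.76, y* = 71.2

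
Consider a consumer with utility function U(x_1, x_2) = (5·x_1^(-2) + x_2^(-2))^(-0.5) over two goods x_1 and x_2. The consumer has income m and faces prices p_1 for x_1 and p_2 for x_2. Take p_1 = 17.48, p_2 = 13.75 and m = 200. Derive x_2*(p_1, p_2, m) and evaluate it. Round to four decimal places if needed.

MRS = MU_x_1/MU_x_2 = 5·(x_2/x_1)^(3). Set equal to p_1/p_2.
Hence x_2/x_1 = ((1/5)·p_1/p_2)^(1/(3)), i.e. raised to the 1/3 power.
Substitute x_2 = (x_2/x_1)·x_1 into the budget: x_1* = m/(p_1 + p_2·(x_2/x_1)).
Numerically x_2/x_1 = 0.633514, so x_1* = 200/(17.48 + 13.75·0.633514) = 7.6363 and x_2* = 0.633514·7.6363 = 4.8377.

x_2* = 4.8377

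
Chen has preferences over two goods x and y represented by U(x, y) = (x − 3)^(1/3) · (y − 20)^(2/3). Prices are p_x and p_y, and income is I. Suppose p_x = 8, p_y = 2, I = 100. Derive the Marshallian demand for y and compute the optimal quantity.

Let x' = x−3, y' = y−20. MRS = (1/2)·y'/x' = p_x/p_y.
After buying the subsistence bundle (3, 20), a share 1/3 of the remaining income goes to x: x* = 3 + 1/3·(I − 3p_x − 20p_y)/p_x.
Discretionary income = 100 − 3·8 − 20·2 = 36; y* = 20 + 2/3·36/2 = 32.

y* = 32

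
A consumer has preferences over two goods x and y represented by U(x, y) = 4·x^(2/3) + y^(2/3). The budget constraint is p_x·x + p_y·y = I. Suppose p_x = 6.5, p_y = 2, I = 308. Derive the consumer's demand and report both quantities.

MRS = MU_x/MU_y = 4·(y/x)^(1/3). Set equal to p_x/p_y.
Solve for the ratio: y/x = [(1/4)·p_x/p_y]^(3).
With the ratio pinned down, the budget gives x* = I/(p_x + p_y·(y/x)) and y* = (y/x)·x*.
Numerically y/x = 0.536377, so x* = 308/(6.5 + 2·0.536377) = 40.6721 and y* = 0.536377·40.6721 = 21.8156.

x* = 40.6721, y* = 21.8156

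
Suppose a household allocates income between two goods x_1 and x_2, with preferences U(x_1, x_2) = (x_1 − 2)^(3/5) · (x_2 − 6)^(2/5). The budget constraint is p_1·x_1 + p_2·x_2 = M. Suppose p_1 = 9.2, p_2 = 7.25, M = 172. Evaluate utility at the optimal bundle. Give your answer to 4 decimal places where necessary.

This is Cobb-Douglas in (x_1−2, x_2−6): tangency gives 0.6·p_2·(x_2−6) = 0.4·p_1·(x_1−2).
After buying the subsistence bundle (2, 6), a share 0.6 of the remaining income goes to x_1: x_1* = 2 + 0.6·(M − 2p_1 − 6p_2)/p_1.
Discretionary income = 172 − 2·9.2 − 6·7.25 = 110.1; x_1* = 2 + 0.6·110.1/9.2 = 9.1804; x_2* = 6 + 0.4·110.1/7.25 = 12.0745.
Utility at the optimum: U(9.1804, 12.0745) = 6.7157.

V = 6.7157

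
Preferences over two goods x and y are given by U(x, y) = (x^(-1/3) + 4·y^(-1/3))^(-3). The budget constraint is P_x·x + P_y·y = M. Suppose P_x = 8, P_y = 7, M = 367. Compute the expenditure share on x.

share on x = 0.2677

Substitute y = (y/x)·x into the budget: x* = M/(P_x + P_y·(y/x)).
Numerically y/x = 3.12636, so x* = 367/(8 + 7·3.12636) = 12.2806 and y* = 3.12636·12.2806 = 38.3936.
Expenditure on x: 8·12.2806 = 98.2448; share = 0.2677.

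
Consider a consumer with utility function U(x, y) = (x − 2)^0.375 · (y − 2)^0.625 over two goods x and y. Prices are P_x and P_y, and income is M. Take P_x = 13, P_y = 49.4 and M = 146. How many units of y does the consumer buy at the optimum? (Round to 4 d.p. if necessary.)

This is Cobb-Douglas in (x−2, y−2): tangency gives 0.375·P_y·(y−2) = 0.625·P_x·(x−2).
Substituting into the budget: x* = 2 + 0.375·(M − 2·P_x − 2·P_y)/P_x, and y* = 2 + 0.625·(…)/P_y.
Discretionary income = 146 − 2·13 − 2·49.4 = 21.2; y* = 2 + 0.625·21.2/49.4 = 2.2682.

y* = 2.2682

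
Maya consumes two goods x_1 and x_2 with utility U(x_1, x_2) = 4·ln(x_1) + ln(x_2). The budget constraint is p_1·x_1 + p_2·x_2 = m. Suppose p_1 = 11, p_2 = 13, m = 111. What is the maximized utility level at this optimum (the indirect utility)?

MU_x_1/MU_x_2 = (4·x_2)/(x_1); tangency sets this equal to p_1/p_2.
Rearranging, p_2·x_2 = (1/4)·p_1·x_1. Substituting into the budget gives p_1·x_1·(1 + (1/4)) = m.
Demand: x_1*(p_1,p_2,m) = 0.8·m/p_1 and x_2* = 0.2·m/p_2.
At p_1=11, p_2=13, m=111: x_1* = 0.8·111/11 = 8.0727, x_2* = 1.7077.
Utility at the optimum: U(8.0727, 1.7077) = 8.8891.

V = 8.8891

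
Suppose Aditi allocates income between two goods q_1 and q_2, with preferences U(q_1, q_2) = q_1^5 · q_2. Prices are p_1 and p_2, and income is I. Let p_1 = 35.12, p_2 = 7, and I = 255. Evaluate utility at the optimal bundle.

V = 49239.431

MU_q_1/MU_q_2 = (5·q_2)/(q_1); tangency sets this equal to p_1/p_2.
Rearranging, p_2·q_2 = (1/5)·p_1·q_1. Substituting into the budget gives p_1·q_1·(1 + (1/5)) = I.
Demand: q_1*(p_1,p_2,I) = 5/6·I/p_1 and q_2* = 1/6·I/p_2.
At p_1=35.12, p_2=7, I=255: q_1* = 5/6·255/35.12 = 6.0507, q_2* = 6.0714.
Utility at the optimum: U(6.0507, 6.0714) = 49239.431.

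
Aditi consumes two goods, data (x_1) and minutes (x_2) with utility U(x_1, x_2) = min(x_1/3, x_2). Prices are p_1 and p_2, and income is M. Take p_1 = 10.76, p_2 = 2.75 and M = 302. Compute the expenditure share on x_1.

share on x_1 = 0.9215

Leontief preferences: the optimum is at the kink where x_1/3 = x_2/1, i.e. x_2 = (1/3)·x_1.
Budget: p_1·x_1 + p_2·(1/3)·x_1 = M, so (3·p_1 + p_2)·x_1 = 3·M.
Demand: x_1*(p_1,p_2,M) = 3·M/(3·p_1 + p_2), x_2* = M/(3·p_1 + p_2).
Here 3·10.76 + 2.75 = 35.03, giving x_1* = 25.8635 and x_2* = 8.6212.
Expenditure on x_1: 10.76·25.8635 = 278.2917; share = 0.9215.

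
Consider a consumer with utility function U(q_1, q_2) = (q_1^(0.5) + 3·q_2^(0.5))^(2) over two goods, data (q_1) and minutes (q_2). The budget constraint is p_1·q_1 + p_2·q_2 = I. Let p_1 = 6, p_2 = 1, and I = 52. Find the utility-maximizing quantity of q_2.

q_2* = 51.0545

From the CES first-order condition, (1/3)·(q_2/q_1)^(0.5) = p_1/p_2.
Hence q_2/q_1 = (3·p_1/p_2)^(1/(0.5)), i.e. raised to the 2 power.
Substitute q_2 = (q_2/q_1)·q_1 into the budget: q_1* = I/(p_1 + p_2·(q_2/q_1)).
Numerically q_2/q_1 = 324, so q_1* = 52/(6 + 1·324) = 0.1576 and q_2* = 324·0.1576 = 51.0545.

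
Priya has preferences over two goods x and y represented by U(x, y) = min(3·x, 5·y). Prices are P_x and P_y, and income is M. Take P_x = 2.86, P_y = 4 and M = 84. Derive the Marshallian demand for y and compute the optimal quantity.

Leontief preferences: the optimum is at the kink where x/5 = y/3, i.e. y = (3/5)·x.
Budget: P_x·x + P_y·(3/5)·x = M, so (5·P_x + 3·P_y)·x = 5·M.
Demand: x*(P_x,P_y,M) = 5·M/(5·P_x + 3·P_y), y* = 3·M/(5·P_x + 3·P_y).
Here 5·2.86 + 3·4 = 26.3, giving y* = 9.5817.

y* = 9.5817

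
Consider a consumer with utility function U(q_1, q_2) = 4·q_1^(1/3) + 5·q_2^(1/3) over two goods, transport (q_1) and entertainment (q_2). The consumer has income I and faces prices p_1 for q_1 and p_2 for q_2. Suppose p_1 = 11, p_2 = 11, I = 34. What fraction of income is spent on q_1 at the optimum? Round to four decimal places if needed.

share on q_1 = 0.4171

MU_q_1 ∝ 4·q_1^(-2/3), MU_q_2 ∝ 5·q_2^(-2/3), so MRS = (4/5)·(q_2/q_1)^(2/3) = p_1/p_2.
Hence q_2/q_1 = ((5/4)·p_1/p_2)^(1/(2/3)), i.e. raised to the 1.5 power.
With the ratio pinned down, the budget gives q_1* = I/(p_1 + p_2·(q_2/q_1)) and q_2* = (q_2/q_1)·q_1*.
Numerically q_2/q_1 = 1.397542, so q_1* = 34/(11 + 11·1.397542) = 1.2892 and q_2* = 1.397542·1.2892 = 1.8017.
Expenditure on q_1: 11·1.2892 = 14.1812; share = 0.4171.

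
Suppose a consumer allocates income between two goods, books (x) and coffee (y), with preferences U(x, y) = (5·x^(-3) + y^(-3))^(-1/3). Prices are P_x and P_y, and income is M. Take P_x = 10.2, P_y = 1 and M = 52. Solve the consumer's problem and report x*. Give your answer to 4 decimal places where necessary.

x* = 4.5634

MRS = MU_x/MU_y = 5·(y/x)^(4). Set equal to P_x/P_y.
Hence y/x = ((1/5)·P_x/P_y)^(1/(4)), i.e. raised to the 0.25 power.
Substitute y = (y/x)·x into the budget: x* = M/(P_x + P_y·(y/x)).
Numerically y/x = 1.195109, so x* = 52/(10.2 + 1·1.195109) = 4.5634.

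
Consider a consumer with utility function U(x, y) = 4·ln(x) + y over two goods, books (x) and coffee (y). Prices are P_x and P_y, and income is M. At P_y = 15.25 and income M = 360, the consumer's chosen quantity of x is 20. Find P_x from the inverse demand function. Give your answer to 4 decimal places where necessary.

P_x = 3.05

Set MRS = P_x/P_y: (4/x)/1 = P_x/P_y.
So x*(P_x,P_y) = 4·P_y/P_x, independent of income; and y* = (M − 4·P_y)/P_y.
Set x* = 20 in the demand function and solve for P_x: P_x = 3.05.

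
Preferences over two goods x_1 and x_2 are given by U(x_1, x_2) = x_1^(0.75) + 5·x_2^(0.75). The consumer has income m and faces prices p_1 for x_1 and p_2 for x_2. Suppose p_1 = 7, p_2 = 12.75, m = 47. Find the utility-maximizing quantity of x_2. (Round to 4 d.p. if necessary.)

x_2* = 3.651

MRS = MU_x_1/MU_x_2 = (1/5)·(x_2/x_1)^(0.25). Set equal to p_1/p_2.
Hence x_2/x_1 = (5·p_1/p_2)^(1/(0.25)), i.e. raised to the 4 power.
Substitute x_2 = (x_2/x_1)·x_1 into the budget: x_1* = m/(p_1 + p_2·(x_2/x_1)).
Numerically x_2/x_1 = 56.784713, so x_1* = 47/(7 + 12.75·56.784713) = 0.0643 and x_2* = 56.784713·0.0643 = 3.651.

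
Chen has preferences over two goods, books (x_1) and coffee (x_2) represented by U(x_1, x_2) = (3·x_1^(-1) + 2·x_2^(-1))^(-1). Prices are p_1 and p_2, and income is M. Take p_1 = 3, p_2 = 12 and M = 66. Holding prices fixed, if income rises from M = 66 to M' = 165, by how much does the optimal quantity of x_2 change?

Δx_2* = 5.1167

MU_x_1 ∝ 3·x_1^(-2), MU_x_2 ∝ 2·x_2^(-2), so MRS = (3/2)·(x_2/x_1)^(2) = p_1/p_2.
Solve for the ratio: x_2/x_1 = [(2/3)·p_1/p_2]^(0.5).
Substitute x_2 = (x_2/x_1)·x_1 into the budget: x_1* = M/(p_1 + p_2·(x_2/x_1)).
Numerically x_2/x_1 = 0.408248, so x_1* = 66/(3 + 12·0.408248) = 8.3555 and x_2* = 0.408248·8.3555 = 3.4111.
At M' = 165: x_2* = 8.5278. Change: 8.5278 − 3.4111 = 5.1167.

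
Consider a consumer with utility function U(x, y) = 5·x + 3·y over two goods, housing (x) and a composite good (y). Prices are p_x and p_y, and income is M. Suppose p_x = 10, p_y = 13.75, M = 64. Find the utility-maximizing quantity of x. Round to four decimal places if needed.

x* = 6.4

Linear utility — the consumer picks whichever good has higher MU/price: 5/10 = 0.5 vs 3/13.75 = 0.2182.
x gives more utility per dollar, so spend all income on x: x* = M/p_x, y* = 0.
Numerically: x* = 6.4, y* = 0.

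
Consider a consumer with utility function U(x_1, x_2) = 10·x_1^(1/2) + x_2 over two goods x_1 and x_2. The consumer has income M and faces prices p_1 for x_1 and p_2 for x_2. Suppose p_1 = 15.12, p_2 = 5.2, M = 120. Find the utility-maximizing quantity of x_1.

Set MRS = p_1/p_2: 5·x_1^(−1/2) = p_1/p_2.
Thus x_1* = (5·p_2/p_1)² — independent of M — with the rest of income spent on x_2.
Plugging in: x_1* = (5·5.2/15.12)² = 2.9569.

x_1* = 2.9569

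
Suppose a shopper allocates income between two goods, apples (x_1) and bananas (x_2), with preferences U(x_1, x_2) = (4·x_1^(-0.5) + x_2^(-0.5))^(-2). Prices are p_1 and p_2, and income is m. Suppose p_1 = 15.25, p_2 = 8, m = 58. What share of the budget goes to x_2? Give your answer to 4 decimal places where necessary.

MRS = MU_x_1/MU_x_2 = 4·(x_2/x_1)^(1.5). Set equal to p_1/p_2.
Solve for the ratio: x_2/x_1 = [(1/4)·p_1/p_2]^(2/3).
Substitute x_2 = (x_2/x_1)·x_1 into the budget: x_1* = m/(p_1 + p_2·(x_2/x_1)).
Numerically x_2/x_1 = 0.610117, so x_1* = 58/(15.25 + 8·0.610117) = 2.8811 and x_2* = 0.610117·2.8811 = 1.7578.
Expenditure on x_2: 8·1.7578 = 14.0627; share = 0.2425.

share on x_2 = 0.2425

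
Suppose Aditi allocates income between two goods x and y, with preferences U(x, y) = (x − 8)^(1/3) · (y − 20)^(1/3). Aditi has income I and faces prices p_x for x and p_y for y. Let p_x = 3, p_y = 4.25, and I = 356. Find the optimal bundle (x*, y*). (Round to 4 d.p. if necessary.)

x* = 49.1667, y* = 49.0588

This is Cobb-Douglas in (x−8, y−20): tangency gives 1/3·p_y·(y−20) = 1/3·p_x·(x−8).
Substituting into the budget: x* = 8 + 0.5·(I − 8·p_x − 20·p_y)/p_x, and y* = 20 + 0.5·(…)/p_y.
Discretionary income = 356 − 8·3 − 20·4.25 = 247; x* = 8 + 0.5·247/3 = 49.1667; y* = 20 + 0.5·247/4.25 = 49.0588.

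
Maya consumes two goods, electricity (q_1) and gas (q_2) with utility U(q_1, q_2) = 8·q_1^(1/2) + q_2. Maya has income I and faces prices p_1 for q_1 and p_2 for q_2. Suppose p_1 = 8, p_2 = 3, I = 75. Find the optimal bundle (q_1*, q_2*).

q_1* = 2.25, q_2* = 19

MU_q_1 = 4/√q_1, MU_q_2 = 1. Tangency: 4/√q_1 = p_1/p_2.
Solve: √q_1 = 4·p_2/p_1, so q_1*(p_1,p_2) = (4·p_2/p_1)², and q_2* = (I − p_1·q_1*)/p_2.
Plugging in: q_1* = (4·3/8)² = 2.25, q_2* = 19.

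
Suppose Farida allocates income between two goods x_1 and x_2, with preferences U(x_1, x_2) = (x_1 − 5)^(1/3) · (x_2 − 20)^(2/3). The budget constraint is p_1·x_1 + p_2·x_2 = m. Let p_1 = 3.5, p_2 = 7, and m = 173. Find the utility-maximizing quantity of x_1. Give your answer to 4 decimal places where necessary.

x_1* = 6.4762

This is Cobb-Douglas in (x_1−5, x_2−20): tangency gives 1/3·p_2·(x_2−20) = 2/3·p_1·(x_1−5).
After buying the subsistence bundle (5, 20), a share 1/3 of the remaining income goes to x_1: x_1* = 5 + 1/3·(m − 5p_1 − 20p_2)/p_1.
Discretionary income = 173 − 5·3.5 − 20·7 = 15.5; x_1* = 5 + 1/3·15.5/3.5 = 6.4762.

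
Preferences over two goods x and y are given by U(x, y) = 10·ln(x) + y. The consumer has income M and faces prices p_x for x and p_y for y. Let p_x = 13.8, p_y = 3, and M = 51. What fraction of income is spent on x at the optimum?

share on x = 0.5882

MU_x = 10/x, MU_y = 1. Tangency: 10/x = p_x/p_y.
So x*(p_x,p_y) = 10·p_y/p_x, independent of income; and y* = (M − 10·p_y)/p_y.
At the given prices: x* = 10·3/13.8 = 2.1739, and y* = 7.
Expenditure on x: 13.8·2.1739 = 30; share = 0.5882.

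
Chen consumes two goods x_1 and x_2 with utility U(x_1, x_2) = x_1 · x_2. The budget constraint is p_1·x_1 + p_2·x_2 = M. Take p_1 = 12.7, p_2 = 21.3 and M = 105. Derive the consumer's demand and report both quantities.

x_1* = 4.1339, x_2* = 2.4648

The MRS is x_2/x_1. Set MRS = p_1/p_2.
Rearranging, p_2·x_2 = p_1·x_1. Substituting into the budget gives p_1·x_1·(1 + 1) = M.
Demand: x_1*(p_1,p_2,M) = 0.5·M/p_1 and x_2* = 0.5·M/p_2.
At p_1=12.7, p_2=21.3, M=105: x_1* = 0.5·105/12.7 = 4.1339, x_2* = 2.4648.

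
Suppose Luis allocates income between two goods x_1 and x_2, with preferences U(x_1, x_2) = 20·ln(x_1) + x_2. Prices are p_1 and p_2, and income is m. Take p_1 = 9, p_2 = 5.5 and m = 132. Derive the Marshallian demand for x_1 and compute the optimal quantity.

x_1* = 12.2222

MU_x_1 = 20/x_1, MU_x_2 = 1. Tangency: 20/x_1 = p_1/p_2.
So x_1*(p_1,p_2) = 20·p_2/p_1, independent of income; and x_2* = (m − 20·p_2)/p_2.
At the given prices: x_1* = 20·5.5/9 = 12.2222.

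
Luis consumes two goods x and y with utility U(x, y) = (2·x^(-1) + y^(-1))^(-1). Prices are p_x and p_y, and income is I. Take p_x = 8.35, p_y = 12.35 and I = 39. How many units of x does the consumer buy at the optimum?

MRS = MU_x/MU_y = 2·(y/x)^(2). Set equal to p_x/p_y.
Hence y/x = ((1/2)·p_x/p_y)^(1/(2)), i.e. raised to the 0.5 power.
Substitute y = (y/x)·x into the budget: x* = I/(p_x + p_y·(y/x)).
Numerically y/x = 0.581426, so x* = 39/(8.35 + 12.35·0.581426) = 2.5112.

x* = 2.5112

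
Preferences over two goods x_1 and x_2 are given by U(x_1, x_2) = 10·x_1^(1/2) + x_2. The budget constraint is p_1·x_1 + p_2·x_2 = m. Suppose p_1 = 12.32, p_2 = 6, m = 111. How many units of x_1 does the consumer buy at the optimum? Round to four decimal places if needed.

x_1* = 5.9295

Utility is quasi-linear in x_2; the FOC for x_1 is 5/√x_1 = p_1/p_2.
Solve: √x_1 = 5·p_2/p_1, so x_1*(p_1,p_2) = (5·p_2/p_1)², and x_2* = (m − p_1·x_1*)/p_2.
Plugging in: x_1* = (5·6/12.32)² = 5.9295.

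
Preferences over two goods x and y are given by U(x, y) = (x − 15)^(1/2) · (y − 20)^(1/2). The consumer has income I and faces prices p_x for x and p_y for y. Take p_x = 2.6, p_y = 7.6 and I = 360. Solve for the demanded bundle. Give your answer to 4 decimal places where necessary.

x* = 47.5, y* = 31.1184

Substituting into the budget: x* = 15 + 0.5·(I − 15·p_x − 20·p_y)/p_x, and y* = 20 + 0.5·(…)/p_y.
Discretionary income = 360 − 15·2.6 − 20·7.6 = 169; x* = 15 + 0.5·169/2.6 = 47.5; y* = 20 + 0.5·169/7.6 = 31.1184.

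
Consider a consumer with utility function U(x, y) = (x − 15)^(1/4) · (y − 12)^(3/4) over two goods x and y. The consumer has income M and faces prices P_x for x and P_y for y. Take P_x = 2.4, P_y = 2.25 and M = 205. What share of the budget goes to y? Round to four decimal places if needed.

share on y = 0.6512

Let x' = x−15, y' = y−12. MRS = (1/3)·y'/x' = P_x/P_y.
After buying the subsistence bundle (15, 12), a share 0.25 of the remaining income goes to x: x* = 15 + 0.25·(M − 15P_x − 12P_y)/P_x.
Discretionary income = 205 − 15·2.4 − 12·2.25 = 142; x* = 15 + 0.25·142/2.4 = 29.7917; y* = 12 + 0.75·142/2.25 = 59.3333.
Expenditure on y: 2.25·59.3333 = 133.5; share = 0.6512.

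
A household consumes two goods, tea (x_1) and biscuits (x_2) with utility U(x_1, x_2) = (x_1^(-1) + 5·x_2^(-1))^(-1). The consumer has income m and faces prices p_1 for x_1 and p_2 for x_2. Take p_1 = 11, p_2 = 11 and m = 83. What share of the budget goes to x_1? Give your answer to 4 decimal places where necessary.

MRS = MU_x_1/MU_x_2 = (1/5)·(x_2/x_1)^(2). Set equal to p_1/p_2.
Solve for the ratio: x_2/x_1 = [5·p_1/p_2]^(0.5).
Substitute x_2 = (x_2/x_1)·x_1 into the budget: x_1* = m/(p_1 + p_2·(x_2/x_1)).
Numerically x_2/x_1 = 2.236068, so x_1* = 83/(11 + 11·2.236068) = 2.3317 and x_2* = 2.236068·2.3317 = 5.2138.
Expenditure on x_1: 11·2.3317 = 25.6484; share = 0.309.

share on x_1 = 0.309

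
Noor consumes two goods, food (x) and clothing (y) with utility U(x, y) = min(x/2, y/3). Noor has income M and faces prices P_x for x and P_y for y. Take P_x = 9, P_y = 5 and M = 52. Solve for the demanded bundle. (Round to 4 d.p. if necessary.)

x* = 3.1515, y* = 4.7273

Leontief preferences: the optimum is at the kink where x/2 = y/3, i.e. y = (3/2)·x.
Budget: P_x·x + P_y·(3/2)·x = M, so (2·P_x + 3·P_y)·x = 2·M.
Demand: x*(P_x,P_y,M) = 2·M/(2·P_x + 3·P_y), y* = 3·M/(2·P_x + 3·P_y).
Here 2·9 + 3·5 = 33, giving x* = 3.1515 and y* = 4.7273.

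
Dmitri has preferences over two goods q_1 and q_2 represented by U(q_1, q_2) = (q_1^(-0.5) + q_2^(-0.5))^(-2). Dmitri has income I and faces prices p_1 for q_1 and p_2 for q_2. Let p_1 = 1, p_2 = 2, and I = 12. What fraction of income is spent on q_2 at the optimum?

MRS = MU_q_1/MU_q_2 = (q_2/q_1)^(1.5). Set equal to p_1/p_2.
Hence q_2/q_1 = (p_1/p_2)^(1/(1.5)), i.e. raised to the 2/3 power.
With the ratio pinned down, the budget gives q_1* = I/(p_1 + p_2·(q_2/q_1)) and q_2* = (q_2/q_1)·q_1*.
Numerically q_2/q_1 = 0.629961, so q_1* = 12/(1 + 2·0.629961) = 5.3099 and q_2* = 0.629961·5.3099 = 3.345.
Expenditure on q_2: 2·3.345 = 6.6901; share = 0.5575.

share on q_2 = 0.5575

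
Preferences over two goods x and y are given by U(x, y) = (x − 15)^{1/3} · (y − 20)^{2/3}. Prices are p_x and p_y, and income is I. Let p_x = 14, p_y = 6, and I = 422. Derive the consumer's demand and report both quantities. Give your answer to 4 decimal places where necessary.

MRS = (1/2)·(y−20)/(x−15). Tangency with p_x/p_y gives y−20 = 2·(p_x/p_y)·(x−15).
After buying the subsistence bundle (15, 20), a share 1/3 of the remaining income goes to x: x* = 15 + 1/3·(I − 15p_x − 20p_y)/p_x.
Discretionary income = 422 − 15·14 − 20·6 = 92; x* = 15 + 1/3·92/14 = 17.1905; y* = 20 + 2/3·92/6 = 30.2222.

x* = 17.1905, y* = 30.2222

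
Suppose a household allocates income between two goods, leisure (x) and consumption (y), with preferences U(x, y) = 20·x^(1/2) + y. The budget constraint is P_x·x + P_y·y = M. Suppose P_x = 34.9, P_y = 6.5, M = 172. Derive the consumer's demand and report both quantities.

x* = 3.4688, y* = 7.8369

Utility is quasi-linear in y; the FOC for x is 10/√x = P_x/P_y.
Thus x* = (10·P_y/P_x)² — independent of M — with the rest of income spent on y.
Plugging in: x* = (10·6.5/34.9)² = 3.4688, y* = 7.8369.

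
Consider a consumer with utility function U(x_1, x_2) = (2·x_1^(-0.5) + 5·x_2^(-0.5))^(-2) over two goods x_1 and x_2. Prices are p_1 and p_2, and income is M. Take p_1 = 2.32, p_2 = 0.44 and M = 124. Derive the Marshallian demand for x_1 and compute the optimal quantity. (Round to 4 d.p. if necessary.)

x_1* = 25.967

MRS = MU_x_1/MU_x_2 = (2/5)·(x_2/x_1)^(1.5). Set equal to p_1/p_2.
Hence x_2/x_1 = ((5/2)·p_1/p_2)^(1/(1.5)), i.e. raised to the 2/3 power.
Substitute x_2 = (x_2/x_1)·x_1 into the budget: x_1* = M/(p_1 + p_2·(x_2/x_1)).
Numerically x_2/x_1 = 5.580206, so x_1* = 124/(2.32 + 0.44·5.580206) = 25.967.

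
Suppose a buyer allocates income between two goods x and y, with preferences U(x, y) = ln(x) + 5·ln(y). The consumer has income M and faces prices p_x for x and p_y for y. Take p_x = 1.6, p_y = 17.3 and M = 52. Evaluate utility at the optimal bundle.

V = 6.2806

Tangency: MRS = (1/5)·y/x = p_x/p_y.
Rearranging, p_y·y = 5·p_x·x. Substituting into the budget gives p_x·x·(1 + 5) = M.
Demand: x*(p_x,p_y,M) = 1/6·M/p_x and y* = 5/6·M/p_y.
At p_x=1.6, p_y=17.3, M=52: x* = 1/6·52/1.6 = 5.4167, y* = 2.5048.
Utility at the optimum: U(5.4167, 2.5048) = 6.2806.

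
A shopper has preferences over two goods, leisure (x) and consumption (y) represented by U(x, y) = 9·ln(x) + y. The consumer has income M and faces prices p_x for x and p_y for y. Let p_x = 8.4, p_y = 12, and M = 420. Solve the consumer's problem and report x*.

MU_x = 9/x, MU_y = 1. Tangency: 9/x = p_x/p_y.
So x*(p_x,p_y) = 9·p_y/p_x, independent of income; and y* = (M − 9·p_y)/p_y.
At the given prices: x* = 9·12/8.4 = 12.8571.

x* = 12.8571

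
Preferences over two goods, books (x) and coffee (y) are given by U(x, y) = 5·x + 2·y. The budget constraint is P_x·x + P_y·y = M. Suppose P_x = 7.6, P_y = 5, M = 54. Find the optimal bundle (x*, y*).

x gives more utility per dollar, so spend all income on x: x* = M/P_x, y* = 0.
Numerically: x* = 7.1053, y* = 0.

x* = 7.1053, y* = 0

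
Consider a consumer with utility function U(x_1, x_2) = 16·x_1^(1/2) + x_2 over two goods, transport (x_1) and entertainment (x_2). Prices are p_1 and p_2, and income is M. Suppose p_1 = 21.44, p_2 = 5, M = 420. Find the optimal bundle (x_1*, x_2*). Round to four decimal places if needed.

Solve: √x_1 = 8·p_2/p_1, so x_1*(p_1,p_2) = (8·p_2/p_1)², and x_2* = (M − p_1·x_1*)/p_2.
Plugging in: x_1* = (8·5/21.44)² = 3.4807, x_2* = 69.0746.

x_1* = 3.4807, x_2* = 69.0746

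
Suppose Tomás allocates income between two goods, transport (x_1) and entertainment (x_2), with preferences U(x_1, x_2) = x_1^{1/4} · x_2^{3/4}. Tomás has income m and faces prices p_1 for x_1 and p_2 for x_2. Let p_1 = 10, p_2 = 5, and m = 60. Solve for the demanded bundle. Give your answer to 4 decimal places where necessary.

MU_x_1/MU_x_2 = (0.25·x_2)/(0.75·x_1); tangency sets this equal to p_1/p_2.
Rearranging, p_2·x_2 = 3·p_1·x_1. Substituting into the budget gives p_1·x_1·(1 + 3) = m.
Demand: x_1*(p_1,p_2,m) = 0.25·m/p_1 and x_2* = 0.75·m/p_2.
At p_1=10, p_2=5, m=60: x_1* = 0.25·60/10 = 1.5, x_2* = 9.

x_1* = 1.5, x_2* = 9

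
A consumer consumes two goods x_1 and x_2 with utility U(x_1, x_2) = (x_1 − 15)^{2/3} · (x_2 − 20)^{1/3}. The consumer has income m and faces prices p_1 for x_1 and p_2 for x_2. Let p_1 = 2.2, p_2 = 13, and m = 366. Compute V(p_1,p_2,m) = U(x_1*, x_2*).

Substituting into the budget: x_1* = 15 + 2/3·(m − 15·p_1 − 20·p_2)/p_1, and x_2* = 20 + 1/3·(…)/p_2.
Discretionary income = 366 − 15·2.2 − 20·13 = 73; x_1* = 15 + 2/3·73/2.2 = 37.1212; x_2* = 20 + 1/3·73/13 = 21.8718.
Utility at the optimum: U(37.1212, 21.8718) = 9.7116.

V = 9.7116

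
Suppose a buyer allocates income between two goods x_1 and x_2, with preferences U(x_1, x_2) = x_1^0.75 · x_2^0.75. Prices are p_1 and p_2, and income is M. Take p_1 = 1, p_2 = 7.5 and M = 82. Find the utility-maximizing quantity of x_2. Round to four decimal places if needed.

The MRS is x_2/x_1. Set MRS = p_1/p_2.
So 0.75·p_2·x_2 = 0.75·p_1·x_1; combined with the budget, a share 0.5 of income goes to x_1.
Demand: x_1*(p_1,p_2,M) = 0.5·M/p_1 and x_2* = 0.5·M/p_2.
At p_1=1, p_2=7.5, M=82: x_2* = 0.5·82/7.5 = 5.4667.

x_2* = 5.4667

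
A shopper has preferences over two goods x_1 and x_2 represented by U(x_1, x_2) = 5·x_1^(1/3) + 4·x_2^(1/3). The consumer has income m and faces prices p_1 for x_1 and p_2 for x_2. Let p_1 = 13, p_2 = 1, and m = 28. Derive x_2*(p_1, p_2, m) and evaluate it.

x_2* = 20.1786

With the ratio pinned down, the budget gives x_1* = m/(p_1 + p_2·(x_2/x_1)) and x_2* = (x_2/x_1)·x_1*.
Numerically x_2/x_1 = 33.538992, so x_1* = 28/(13 + 1·33.538992) = 0.6016 and x_2* = 33.538992·0.6016 = 20.1786.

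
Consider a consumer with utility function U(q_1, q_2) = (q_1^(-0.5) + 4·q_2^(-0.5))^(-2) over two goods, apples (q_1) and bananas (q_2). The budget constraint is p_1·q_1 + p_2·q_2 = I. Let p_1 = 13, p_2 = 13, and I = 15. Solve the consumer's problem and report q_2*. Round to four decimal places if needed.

q_2* = 0.826

MU_q_1 ∝ q_1^(-1.5), MU_q_2 ∝ 4·q_2^(-1.5), so MRS = (1/4)·(q_2/q_1)^(1.5) = p_1/p_2.
Hence q_2/q_1 = (4·p_1/p_2)^(1/(1.5)), i.e. raised to the 2/3 power.
With the ratio pinned down, the budget gives q_1* = I/(p_1 + p_2·(q_2/q_1)) and q_2* = (q_2/q_1)·q_1*.
Numerically q_2/q_1 = 2.519842, so q_1* = 15/(13 + 13·2.519842) = 0.3278 and q_2* = 2.519842·0.3278 = 0.826.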